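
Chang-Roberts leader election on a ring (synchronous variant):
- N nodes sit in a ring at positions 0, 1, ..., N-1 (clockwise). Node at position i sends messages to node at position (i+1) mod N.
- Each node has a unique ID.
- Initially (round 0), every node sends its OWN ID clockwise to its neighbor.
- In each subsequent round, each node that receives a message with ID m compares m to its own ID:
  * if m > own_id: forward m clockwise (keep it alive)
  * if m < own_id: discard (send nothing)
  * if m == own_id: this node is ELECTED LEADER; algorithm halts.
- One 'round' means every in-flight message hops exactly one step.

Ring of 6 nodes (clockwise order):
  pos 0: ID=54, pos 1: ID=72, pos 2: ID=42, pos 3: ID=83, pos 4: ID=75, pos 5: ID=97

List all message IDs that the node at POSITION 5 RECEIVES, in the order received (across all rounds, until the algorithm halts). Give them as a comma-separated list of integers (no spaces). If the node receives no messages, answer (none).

Round 1: pos1(id72) recv 54: drop; pos2(id42) recv 72: fwd; pos3(id83) recv 42: drop; pos4(id75) recv 83: fwd; pos5(id97) recv 75: drop; pos0(id54) recv 97: fwd
Round 2: pos3(id83) recv 72: drop; pos5(id97) recv 83: drop; pos1(id72) recv 97: fwd
Round 3: pos2(id42) recv 97: fwd
Round 4: pos3(id83) recv 97: fwd
Round 5: pos4(id75) recv 97: fwd
Round 6: pos5(id97) recv 97: ELECTED

Answer: 75,83,97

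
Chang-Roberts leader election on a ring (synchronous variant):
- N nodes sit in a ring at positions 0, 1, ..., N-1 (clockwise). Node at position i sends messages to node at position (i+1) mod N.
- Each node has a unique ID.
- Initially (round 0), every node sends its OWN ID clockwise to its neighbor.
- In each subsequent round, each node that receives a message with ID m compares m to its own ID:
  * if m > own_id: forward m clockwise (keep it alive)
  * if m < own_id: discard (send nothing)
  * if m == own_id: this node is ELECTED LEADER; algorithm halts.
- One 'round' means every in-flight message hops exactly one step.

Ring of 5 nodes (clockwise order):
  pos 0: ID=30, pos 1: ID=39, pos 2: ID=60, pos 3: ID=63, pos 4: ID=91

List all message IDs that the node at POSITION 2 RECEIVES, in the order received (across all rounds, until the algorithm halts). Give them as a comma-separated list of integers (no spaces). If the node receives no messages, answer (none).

Answer: 39,91

Derivation:
Round 1: pos1(id39) recv 30: drop; pos2(id60) recv 39: drop; pos3(id63) recv 60: drop; pos4(id91) recv 63: drop; pos0(id30) recv 91: fwd
Round 2: pos1(id39) recv 91: fwd
Round 3: pos2(id60) recv 91: fwd
Round 4: pos3(id63) recv 91: fwd
Round 5: pos4(id91) recv 91: ELECTED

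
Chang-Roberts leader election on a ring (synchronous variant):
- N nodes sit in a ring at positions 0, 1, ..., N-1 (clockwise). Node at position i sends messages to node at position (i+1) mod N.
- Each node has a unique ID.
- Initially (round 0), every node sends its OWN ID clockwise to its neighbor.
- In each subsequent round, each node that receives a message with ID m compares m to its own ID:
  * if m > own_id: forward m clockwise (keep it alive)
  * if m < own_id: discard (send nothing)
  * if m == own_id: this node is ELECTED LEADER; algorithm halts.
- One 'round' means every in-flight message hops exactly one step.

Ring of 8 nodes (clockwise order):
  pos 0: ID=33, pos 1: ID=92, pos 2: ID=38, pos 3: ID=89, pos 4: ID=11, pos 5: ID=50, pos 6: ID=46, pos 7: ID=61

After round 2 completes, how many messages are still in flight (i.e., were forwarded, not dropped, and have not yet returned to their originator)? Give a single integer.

Round 1: pos1(id92) recv 33: drop; pos2(id38) recv 92: fwd; pos3(id89) recv 38: drop; pos4(id11) recv 89: fwd; pos5(id50) recv 11: drop; pos6(id46) recv 50: fwd; pos7(id61) recv 46: drop; pos0(id33) recv 61: fwd
Round 2: pos3(id89) recv 92: fwd; pos5(id50) recv 89: fwd; pos7(id61) recv 50: drop; pos1(id92) recv 61: drop
After round 2: 2 messages still in flight

Answer: 2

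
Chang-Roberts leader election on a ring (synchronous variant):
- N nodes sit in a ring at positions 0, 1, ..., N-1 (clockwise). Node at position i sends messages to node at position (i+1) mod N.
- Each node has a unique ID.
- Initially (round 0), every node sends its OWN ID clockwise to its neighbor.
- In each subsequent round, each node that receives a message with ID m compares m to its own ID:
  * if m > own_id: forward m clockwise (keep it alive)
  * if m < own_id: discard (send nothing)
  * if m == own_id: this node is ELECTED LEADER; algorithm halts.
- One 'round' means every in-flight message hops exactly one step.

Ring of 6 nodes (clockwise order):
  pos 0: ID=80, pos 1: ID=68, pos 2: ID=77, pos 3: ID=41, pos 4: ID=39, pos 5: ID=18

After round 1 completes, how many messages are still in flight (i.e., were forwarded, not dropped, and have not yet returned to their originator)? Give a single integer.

Answer: 4

Derivation:
Round 1: pos1(id68) recv 80: fwd; pos2(id77) recv 68: drop; pos3(id41) recv 77: fwd; pos4(id39) recv 41: fwd; pos5(id18) recv 39: fwd; pos0(id80) recv 18: drop
After round 1: 4 messages still in flight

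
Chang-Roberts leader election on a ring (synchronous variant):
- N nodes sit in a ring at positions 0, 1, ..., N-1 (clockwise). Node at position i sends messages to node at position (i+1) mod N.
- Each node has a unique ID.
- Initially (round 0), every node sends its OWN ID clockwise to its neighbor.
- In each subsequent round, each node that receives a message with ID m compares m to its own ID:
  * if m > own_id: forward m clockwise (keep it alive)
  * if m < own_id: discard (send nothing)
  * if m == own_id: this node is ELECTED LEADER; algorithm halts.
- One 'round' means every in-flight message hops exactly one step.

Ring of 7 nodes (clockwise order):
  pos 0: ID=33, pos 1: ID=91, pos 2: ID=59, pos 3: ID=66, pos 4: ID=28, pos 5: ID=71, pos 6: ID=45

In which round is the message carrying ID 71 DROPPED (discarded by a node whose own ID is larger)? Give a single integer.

Answer: 3

Derivation:
Round 1: pos1(id91) recv 33: drop; pos2(id59) recv 91: fwd; pos3(id66) recv 59: drop; pos4(id28) recv 66: fwd; pos5(id71) recv 28: drop; pos6(id45) recv 71: fwd; pos0(id33) recv 45: fwd
Round 2: pos3(id66) recv 91: fwd; pos5(id71) recv 66: drop; pos0(id33) recv 71: fwd; pos1(id91) recv 45: drop
Round 3: pos4(id28) recv 91: fwd; pos1(id91) recv 71: drop
Round 4: pos5(id71) recv 91: fwd
Round 5: pos6(id45) recv 91: fwd
Round 6: pos0(id33) recv 91: fwd
Round 7: pos1(id91) recv 91: ELECTED
Message ID 71 originates at pos 5; dropped at pos 1 in round 3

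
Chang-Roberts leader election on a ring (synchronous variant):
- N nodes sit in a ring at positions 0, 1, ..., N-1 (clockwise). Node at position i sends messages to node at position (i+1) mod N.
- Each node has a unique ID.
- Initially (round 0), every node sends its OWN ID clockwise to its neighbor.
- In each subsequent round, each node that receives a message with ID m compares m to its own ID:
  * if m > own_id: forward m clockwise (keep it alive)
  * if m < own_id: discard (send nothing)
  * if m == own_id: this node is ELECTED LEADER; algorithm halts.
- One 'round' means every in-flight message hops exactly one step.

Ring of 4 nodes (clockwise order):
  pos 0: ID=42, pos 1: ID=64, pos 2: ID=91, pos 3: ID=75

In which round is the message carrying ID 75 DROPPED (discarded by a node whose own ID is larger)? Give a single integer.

Answer: 3

Derivation:
Round 1: pos1(id64) recv 42: drop; pos2(id91) recv 64: drop; pos3(id75) recv 91: fwd; pos0(id42) recv 75: fwd
Round 2: pos0(id42) recv 91: fwd; pos1(id64) recv 75: fwd
Round 3: pos1(id64) recv 91: fwd; pos2(id91) recv 75: drop
Round 4: pos2(id91) recv 91: ELECTED
Message ID 75 originates at pos 3; dropped at pos 2 in round 3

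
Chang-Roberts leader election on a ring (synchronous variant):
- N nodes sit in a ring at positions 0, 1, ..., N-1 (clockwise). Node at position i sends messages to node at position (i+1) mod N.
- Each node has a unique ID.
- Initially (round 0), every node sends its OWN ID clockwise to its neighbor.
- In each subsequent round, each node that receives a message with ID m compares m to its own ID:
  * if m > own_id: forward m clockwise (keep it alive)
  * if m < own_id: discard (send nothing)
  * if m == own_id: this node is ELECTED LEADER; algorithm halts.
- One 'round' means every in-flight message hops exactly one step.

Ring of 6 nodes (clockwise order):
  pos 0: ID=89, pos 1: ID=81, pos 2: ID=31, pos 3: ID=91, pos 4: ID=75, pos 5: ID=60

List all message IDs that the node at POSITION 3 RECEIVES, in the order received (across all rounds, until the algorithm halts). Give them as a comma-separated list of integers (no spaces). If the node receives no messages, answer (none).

Round 1: pos1(id81) recv 89: fwd; pos2(id31) recv 81: fwd; pos3(id91) recv 31: drop; pos4(id75) recv 91: fwd; pos5(id60) recv 75: fwd; pos0(id89) recv 60: drop
Round 2: pos2(id31) recv 89: fwd; pos3(id91) recv 81: drop; pos5(id60) recv 91: fwd; pos0(id89) recv 75: drop
Round 3: pos3(id91) recv 89: drop; pos0(id89) recv 91: fwd
Round 4: pos1(id81) recv 91: fwd
Round 5: pos2(id31) recv 91: fwd
Round 6: pos3(id91) recv 91: ELECTED

Answer: 31,81,89,91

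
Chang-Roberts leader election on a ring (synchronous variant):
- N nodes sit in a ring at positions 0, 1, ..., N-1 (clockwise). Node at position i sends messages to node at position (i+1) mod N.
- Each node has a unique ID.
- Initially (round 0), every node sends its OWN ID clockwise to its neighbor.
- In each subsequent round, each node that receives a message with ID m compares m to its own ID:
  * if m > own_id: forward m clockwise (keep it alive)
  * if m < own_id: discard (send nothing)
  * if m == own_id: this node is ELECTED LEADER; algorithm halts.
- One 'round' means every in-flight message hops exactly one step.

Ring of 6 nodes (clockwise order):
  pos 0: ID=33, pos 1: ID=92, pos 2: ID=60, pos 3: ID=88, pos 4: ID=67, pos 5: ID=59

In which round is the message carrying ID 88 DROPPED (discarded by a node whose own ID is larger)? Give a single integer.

Answer: 4

Derivation:
Round 1: pos1(id92) recv 33: drop; pos2(id60) recv 92: fwd; pos3(id88) recv 60: drop; pos4(id67) recv 88: fwd; pos5(id59) recv 67: fwd; pos0(id33) recv 59: fwd
Round 2: pos3(id88) recv 92: fwd; pos5(id59) recv 88: fwd; pos0(id33) recv 67: fwd; pos1(id92) recv 59: drop
Round 3: pos4(id67) recv 92: fwd; pos0(id33) recv 88: fwd; pos1(id92) recv 67: drop
Round 4: pos5(id59) recv 92: fwd; pos1(id92) recv 88: drop
Round 5: pos0(id33) recv 92: fwd
Round 6: pos1(id92) recv 92: ELECTED
Message ID 88 originates at pos 3; dropped at pos 1 in round 4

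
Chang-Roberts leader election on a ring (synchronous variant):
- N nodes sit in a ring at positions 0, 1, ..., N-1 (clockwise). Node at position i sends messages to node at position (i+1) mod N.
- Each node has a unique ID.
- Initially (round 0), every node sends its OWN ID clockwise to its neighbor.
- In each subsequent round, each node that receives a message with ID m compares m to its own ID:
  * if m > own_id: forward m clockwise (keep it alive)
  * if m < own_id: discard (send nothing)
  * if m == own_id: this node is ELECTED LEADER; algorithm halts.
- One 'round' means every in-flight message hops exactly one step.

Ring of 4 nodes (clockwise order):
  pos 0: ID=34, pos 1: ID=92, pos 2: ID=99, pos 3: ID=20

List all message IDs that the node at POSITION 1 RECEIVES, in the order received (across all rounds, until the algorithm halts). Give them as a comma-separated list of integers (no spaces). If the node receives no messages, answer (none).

Answer: 34,99

Derivation:
Round 1: pos1(id92) recv 34: drop; pos2(id99) recv 92: drop; pos3(id20) recv 99: fwd; pos0(id34) recv 20: drop
Round 2: pos0(id34) recv 99: fwd
Round 3: pos1(id92) recv 99: fwd
Round 4: pos2(id99) recv 99: ELECTED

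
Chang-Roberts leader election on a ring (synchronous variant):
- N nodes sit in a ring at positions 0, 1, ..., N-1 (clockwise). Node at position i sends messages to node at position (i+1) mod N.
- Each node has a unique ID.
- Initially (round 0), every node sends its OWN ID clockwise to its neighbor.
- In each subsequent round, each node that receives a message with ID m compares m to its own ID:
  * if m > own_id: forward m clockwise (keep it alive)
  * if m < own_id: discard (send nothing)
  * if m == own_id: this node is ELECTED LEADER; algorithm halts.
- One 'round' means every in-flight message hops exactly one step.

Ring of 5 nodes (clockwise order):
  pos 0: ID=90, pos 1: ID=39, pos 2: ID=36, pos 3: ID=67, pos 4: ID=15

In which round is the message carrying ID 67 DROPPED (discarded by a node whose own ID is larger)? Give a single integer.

Round 1: pos1(id39) recv 90: fwd; pos2(id36) recv 39: fwd; pos3(id67) recv 36: drop; pos4(id15) recv 67: fwd; pos0(id90) recv 15: drop
Round 2: pos2(id36) recv 90: fwd; pos3(id67) recv 39: drop; pos0(id90) recv 67: drop
Round 3: pos3(id67) recv 90: fwd
Round 4: pos4(id15) recv 90: fwd
Round 5: pos0(id90) recv 90: ELECTED
Message ID 67 originates at pos 3; dropped at pos 0 in round 2

Answer: 2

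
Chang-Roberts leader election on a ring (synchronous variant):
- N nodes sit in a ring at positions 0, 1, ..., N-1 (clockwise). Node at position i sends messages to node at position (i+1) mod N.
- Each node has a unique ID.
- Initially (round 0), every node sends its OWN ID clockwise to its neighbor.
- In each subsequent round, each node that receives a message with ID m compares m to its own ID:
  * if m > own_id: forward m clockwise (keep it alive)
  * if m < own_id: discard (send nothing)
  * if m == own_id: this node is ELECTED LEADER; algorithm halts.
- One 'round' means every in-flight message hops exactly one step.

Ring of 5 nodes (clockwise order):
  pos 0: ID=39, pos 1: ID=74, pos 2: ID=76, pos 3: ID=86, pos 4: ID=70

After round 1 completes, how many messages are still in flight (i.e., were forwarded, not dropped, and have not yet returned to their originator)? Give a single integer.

Round 1: pos1(id74) recv 39: drop; pos2(id76) recv 74: drop; pos3(id86) recv 76: drop; pos4(id70) recv 86: fwd; pos0(id39) recv 70: fwd
After round 1: 2 messages still in flight

Answer: 2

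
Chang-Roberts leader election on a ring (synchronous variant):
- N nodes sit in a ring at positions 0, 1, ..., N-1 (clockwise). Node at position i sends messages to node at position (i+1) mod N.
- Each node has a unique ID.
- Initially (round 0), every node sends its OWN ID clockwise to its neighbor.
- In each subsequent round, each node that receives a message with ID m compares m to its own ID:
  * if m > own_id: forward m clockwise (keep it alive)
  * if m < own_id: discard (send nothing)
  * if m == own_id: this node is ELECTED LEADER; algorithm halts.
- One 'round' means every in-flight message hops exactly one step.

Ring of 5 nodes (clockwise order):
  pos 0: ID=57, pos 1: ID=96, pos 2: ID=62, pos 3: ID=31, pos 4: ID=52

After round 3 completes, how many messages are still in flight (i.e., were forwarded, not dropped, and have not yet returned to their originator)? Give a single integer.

Answer: 2

Derivation:
Round 1: pos1(id96) recv 57: drop; pos2(id62) recv 96: fwd; pos3(id31) recv 62: fwd; pos4(id52) recv 31: drop; pos0(id57) recv 52: drop
Round 2: pos3(id31) recv 96: fwd; pos4(id52) recv 62: fwd
Round 3: pos4(id52) recv 96: fwd; pos0(id57) recv 62: fwd
After round 3: 2 messages still in flight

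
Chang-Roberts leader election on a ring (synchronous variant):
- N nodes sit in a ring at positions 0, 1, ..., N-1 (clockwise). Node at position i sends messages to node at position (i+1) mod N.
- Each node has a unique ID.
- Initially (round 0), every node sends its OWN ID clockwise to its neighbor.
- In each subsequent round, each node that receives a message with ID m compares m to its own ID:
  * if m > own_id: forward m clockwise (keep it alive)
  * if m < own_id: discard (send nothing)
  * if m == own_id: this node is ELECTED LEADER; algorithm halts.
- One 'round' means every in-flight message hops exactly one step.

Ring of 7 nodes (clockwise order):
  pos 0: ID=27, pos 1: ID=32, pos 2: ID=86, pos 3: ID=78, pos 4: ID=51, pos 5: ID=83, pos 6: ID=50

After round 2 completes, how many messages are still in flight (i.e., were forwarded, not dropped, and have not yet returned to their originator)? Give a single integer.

Answer: 3

Derivation:
Round 1: pos1(id32) recv 27: drop; pos2(id86) recv 32: drop; pos3(id78) recv 86: fwd; pos4(id51) recv 78: fwd; pos5(id83) recv 51: drop; pos6(id50) recv 83: fwd; pos0(id27) recv 50: fwd
Round 2: pos4(id51) recv 86: fwd; pos5(id83) recv 78: drop; pos0(id27) recv 83: fwd; pos1(id32) recv 50: fwd
After round 2: 3 messages still in flight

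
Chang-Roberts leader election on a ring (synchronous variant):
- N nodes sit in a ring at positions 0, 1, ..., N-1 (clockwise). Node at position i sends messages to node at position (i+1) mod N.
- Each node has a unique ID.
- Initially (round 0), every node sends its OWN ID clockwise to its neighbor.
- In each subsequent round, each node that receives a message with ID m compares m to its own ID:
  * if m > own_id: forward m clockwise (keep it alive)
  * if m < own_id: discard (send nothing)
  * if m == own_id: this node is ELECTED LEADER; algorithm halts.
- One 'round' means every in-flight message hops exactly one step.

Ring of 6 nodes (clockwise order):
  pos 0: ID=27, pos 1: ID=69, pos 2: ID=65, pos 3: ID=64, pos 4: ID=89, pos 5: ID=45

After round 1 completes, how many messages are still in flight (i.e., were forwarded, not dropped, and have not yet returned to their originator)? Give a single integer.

Round 1: pos1(id69) recv 27: drop; pos2(id65) recv 69: fwd; pos3(id64) recv 65: fwd; pos4(id89) recv 64: drop; pos5(id45) recv 89: fwd; pos0(id27) recv 45: fwd
After round 1: 4 messages still in flight

Answer: 4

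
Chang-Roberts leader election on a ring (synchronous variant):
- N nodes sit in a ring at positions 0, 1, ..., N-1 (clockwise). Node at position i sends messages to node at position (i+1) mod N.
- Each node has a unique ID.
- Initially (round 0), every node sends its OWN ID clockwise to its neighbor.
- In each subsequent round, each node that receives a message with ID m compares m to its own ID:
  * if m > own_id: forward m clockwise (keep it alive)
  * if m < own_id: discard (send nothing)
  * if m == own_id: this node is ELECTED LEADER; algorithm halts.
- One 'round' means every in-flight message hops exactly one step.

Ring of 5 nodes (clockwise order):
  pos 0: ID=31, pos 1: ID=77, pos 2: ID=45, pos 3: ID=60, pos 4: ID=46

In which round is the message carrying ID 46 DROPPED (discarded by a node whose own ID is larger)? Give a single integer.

Answer: 2

Derivation:
Round 1: pos1(id77) recv 31: drop; pos2(id45) recv 77: fwd; pos3(id60) recv 45: drop; pos4(id46) recv 60: fwd; pos0(id31) recv 46: fwd
Round 2: pos3(id60) recv 77: fwd; pos0(id31) recv 60: fwd; pos1(id77) recv 46: drop
Round 3: pos4(id46) recv 77: fwd; pos1(id77) recv 60: drop
Round 4: pos0(id31) recv 77: fwd
Round 5: pos1(id77) recv 77: ELECTED
Message ID 46 originates at pos 4; dropped at pos 1 in round 2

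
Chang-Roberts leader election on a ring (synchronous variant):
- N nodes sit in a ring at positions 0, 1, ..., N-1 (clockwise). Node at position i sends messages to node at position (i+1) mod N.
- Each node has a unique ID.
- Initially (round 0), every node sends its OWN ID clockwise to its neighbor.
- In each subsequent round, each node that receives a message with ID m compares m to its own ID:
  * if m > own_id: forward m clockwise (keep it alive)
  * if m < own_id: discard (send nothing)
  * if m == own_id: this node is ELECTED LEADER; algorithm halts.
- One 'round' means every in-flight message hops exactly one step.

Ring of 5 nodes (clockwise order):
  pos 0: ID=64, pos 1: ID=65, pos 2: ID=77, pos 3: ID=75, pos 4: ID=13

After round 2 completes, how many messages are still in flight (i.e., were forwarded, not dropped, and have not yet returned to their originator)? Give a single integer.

Round 1: pos1(id65) recv 64: drop; pos2(id77) recv 65: drop; pos3(id75) recv 77: fwd; pos4(id13) recv 75: fwd; pos0(id64) recv 13: drop
Round 2: pos4(id13) recv 77: fwd; pos0(id64) recv 75: fwd
After round 2: 2 messages still in flight

Answer: 2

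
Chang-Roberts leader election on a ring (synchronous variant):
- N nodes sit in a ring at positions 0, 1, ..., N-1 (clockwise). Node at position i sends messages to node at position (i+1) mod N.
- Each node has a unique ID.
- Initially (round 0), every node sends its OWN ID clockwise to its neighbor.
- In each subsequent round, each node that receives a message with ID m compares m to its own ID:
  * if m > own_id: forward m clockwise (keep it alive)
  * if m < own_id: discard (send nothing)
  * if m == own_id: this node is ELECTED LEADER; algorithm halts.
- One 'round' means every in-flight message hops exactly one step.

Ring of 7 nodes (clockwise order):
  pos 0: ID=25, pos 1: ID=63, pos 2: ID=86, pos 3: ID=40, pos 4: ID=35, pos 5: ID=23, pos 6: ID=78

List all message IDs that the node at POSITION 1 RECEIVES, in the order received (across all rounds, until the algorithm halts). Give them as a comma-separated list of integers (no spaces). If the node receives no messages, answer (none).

Round 1: pos1(id63) recv 25: drop; pos2(id86) recv 63: drop; pos3(id40) recv 86: fwd; pos4(id35) recv 40: fwd; pos5(id23) recv 35: fwd; pos6(id78) recv 23: drop; pos0(id25) recv 78: fwd
Round 2: pos4(id35) recv 86: fwd; pos5(id23) recv 40: fwd; pos6(id78) recv 35: drop; pos1(id63) recv 78: fwd
Round 3: pos5(id23) recv 86: fwd; pos6(id78) recv 40: drop; pos2(id86) recv 78: drop
Round 4: pos6(id78) recv 86: fwd
Round 5: pos0(id25) recv 86: fwd
Round 6: pos1(id63) recv 86: fwd
Round 7: pos2(id86) recv 86: ELECTED

Answer: 25,78,86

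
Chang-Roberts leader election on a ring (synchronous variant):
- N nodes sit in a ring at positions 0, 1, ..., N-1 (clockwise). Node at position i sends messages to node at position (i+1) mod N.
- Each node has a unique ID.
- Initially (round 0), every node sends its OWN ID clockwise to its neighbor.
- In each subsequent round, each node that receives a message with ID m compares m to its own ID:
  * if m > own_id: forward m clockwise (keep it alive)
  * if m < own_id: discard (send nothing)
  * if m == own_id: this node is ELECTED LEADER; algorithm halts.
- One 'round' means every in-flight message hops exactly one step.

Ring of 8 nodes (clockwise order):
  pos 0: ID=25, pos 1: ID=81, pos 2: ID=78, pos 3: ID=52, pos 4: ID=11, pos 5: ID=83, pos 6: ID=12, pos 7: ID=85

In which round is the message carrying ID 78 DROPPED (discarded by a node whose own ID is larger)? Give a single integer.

Answer: 3

Derivation:
Round 1: pos1(id81) recv 25: drop; pos2(id78) recv 81: fwd; pos3(id52) recv 78: fwd; pos4(id11) recv 52: fwd; pos5(id83) recv 11: drop; pos6(id12) recv 83: fwd; pos7(id85) recv 12: drop; pos0(id25) recv 85: fwd
Round 2: pos3(id52) recv 81: fwd; pos4(id11) recv 78: fwd; pos5(id83) recv 52: drop; pos7(id85) recv 83: drop; pos1(id81) recv 85: fwd
Round 3: pos4(id11) recv 81: fwd; pos5(id83) recv 78: drop; pos2(id78) recv 85: fwd
Round 4: pos5(id83) recv 81: drop; pos3(id52) recv 85: fwd
Round 5: pos4(id11) recv 85: fwd
Round 6: pos5(id83) recv 85: fwd
Round 7: pos6(id12) recv 85: fwd
Round 8: pos7(id85) recv 85: ELECTED
Message ID 78 originates at pos 2; dropped at pos 5 in round 3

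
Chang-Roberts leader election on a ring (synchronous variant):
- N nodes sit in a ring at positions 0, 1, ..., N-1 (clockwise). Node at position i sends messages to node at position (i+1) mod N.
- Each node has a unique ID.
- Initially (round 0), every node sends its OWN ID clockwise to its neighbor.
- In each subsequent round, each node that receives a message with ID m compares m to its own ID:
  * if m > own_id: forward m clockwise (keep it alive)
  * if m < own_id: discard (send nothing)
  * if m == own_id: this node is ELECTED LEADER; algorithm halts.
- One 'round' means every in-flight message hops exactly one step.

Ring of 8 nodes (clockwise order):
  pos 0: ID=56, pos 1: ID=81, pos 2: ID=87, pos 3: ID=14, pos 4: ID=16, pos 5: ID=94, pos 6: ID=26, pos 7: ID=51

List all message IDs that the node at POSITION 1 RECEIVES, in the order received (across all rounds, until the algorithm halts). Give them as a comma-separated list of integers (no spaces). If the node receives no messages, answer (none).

Answer: 56,94

Derivation:
Round 1: pos1(id81) recv 56: drop; pos2(id87) recv 81: drop; pos3(id14) recv 87: fwd; pos4(id16) recv 14: drop; pos5(id94) recv 16: drop; pos6(id26) recv 94: fwd; pos7(id51) recv 26: drop; pos0(id56) recv 51: drop
Round 2: pos4(id16) recv 87: fwd; pos7(id51) recv 94: fwd
Round 3: pos5(id94) recv 87: drop; pos0(id56) recv 94: fwd
Round 4: pos1(id81) recv 94: fwd
Round 5: pos2(id87) recv 94: fwd
Round 6: pos3(id14) recv 94: fwd
Round 7: pos4(id16) recv 94: fwd
Round 8: pos5(id94) recv 94: ELECTED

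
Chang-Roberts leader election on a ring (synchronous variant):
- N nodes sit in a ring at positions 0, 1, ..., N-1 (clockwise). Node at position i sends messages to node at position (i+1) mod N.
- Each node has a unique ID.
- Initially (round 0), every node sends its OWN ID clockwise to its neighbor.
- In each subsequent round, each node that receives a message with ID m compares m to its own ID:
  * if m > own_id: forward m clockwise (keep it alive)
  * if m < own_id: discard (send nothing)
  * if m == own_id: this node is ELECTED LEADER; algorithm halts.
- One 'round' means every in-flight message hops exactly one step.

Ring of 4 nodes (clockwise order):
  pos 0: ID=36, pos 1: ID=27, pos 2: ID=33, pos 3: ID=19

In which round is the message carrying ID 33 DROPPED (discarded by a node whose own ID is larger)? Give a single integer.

Answer: 2

Derivation:
Round 1: pos1(id27) recv 36: fwd; pos2(id33) recv 27: drop; pos3(id19) recv 33: fwd; pos0(id36) recv 19: drop
Round 2: pos2(id33) recv 36: fwd; pos0(id36) recv 33: drop
Round 3: pos3(id19) recv 36: fwd
Round 4: pos0(id36) recv 36: ELECTED
Message ID 33 originates at pos 2; dropped at pos 0 in round 2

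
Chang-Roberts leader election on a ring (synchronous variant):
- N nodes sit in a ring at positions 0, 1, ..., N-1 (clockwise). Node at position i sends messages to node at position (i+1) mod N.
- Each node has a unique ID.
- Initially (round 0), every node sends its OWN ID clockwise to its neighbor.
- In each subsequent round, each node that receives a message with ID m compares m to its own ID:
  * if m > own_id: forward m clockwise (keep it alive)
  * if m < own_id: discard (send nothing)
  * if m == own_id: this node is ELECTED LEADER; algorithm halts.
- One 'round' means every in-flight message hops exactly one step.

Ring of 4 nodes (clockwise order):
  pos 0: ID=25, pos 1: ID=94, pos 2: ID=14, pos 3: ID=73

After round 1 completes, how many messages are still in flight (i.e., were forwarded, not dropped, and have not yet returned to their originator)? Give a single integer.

Answer: 2

Derivation:
Round 1: pos1(id94) recv 25: drop; pos2(id14) recv 94: fwd; pos3(id73) recv 14: drop; pos0(id25) recv 73: fwd
After round 1: 2 messages still in flight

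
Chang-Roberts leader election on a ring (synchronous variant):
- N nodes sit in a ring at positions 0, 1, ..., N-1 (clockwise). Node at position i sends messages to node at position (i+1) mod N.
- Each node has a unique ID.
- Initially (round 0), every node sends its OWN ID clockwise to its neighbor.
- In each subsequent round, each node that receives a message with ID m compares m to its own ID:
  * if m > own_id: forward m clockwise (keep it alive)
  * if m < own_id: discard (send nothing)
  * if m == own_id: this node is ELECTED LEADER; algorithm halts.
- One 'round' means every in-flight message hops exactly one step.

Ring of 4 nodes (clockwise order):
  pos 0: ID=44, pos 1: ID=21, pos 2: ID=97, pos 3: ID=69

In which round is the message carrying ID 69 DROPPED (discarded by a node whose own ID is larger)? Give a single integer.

Round 1: pos1(id21) recv 44: fwd; pos2(id97) recv 21: drop; pos3(id69) recv 97: fwd; pos0(id44) recv 69: fwd
Round 2: pos2(id97) recv 44: drop; pos0(id44) recv 97: fwd; pos1(id21) recv 69: fwd
Round 3: pos1(id21) recv 97: fwd; pos2(id97) recv 69: drop
Round 4: pos2(id97) recv 97: ELECTED
Message ID 69 originates at pos 3; dropped at pos 2 in round 3

Answer: 3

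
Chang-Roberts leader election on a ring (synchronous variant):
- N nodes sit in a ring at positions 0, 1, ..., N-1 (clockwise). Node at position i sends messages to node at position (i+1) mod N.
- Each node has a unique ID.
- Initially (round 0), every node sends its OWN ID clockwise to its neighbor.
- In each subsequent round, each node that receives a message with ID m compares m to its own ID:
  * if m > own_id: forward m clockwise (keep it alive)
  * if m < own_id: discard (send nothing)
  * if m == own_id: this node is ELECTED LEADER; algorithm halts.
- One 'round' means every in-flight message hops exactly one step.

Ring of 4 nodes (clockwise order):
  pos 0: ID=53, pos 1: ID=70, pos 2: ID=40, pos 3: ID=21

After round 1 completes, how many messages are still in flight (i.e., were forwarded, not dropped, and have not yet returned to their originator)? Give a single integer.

Round 1: pos1(id70) recv 53: drop; pos2(id40) recv 70: fwd; pos3(id21) recv 40: fwd; pos0(id53) recv 21: drop
After round 1: 2 messages still in flight

Answer: 2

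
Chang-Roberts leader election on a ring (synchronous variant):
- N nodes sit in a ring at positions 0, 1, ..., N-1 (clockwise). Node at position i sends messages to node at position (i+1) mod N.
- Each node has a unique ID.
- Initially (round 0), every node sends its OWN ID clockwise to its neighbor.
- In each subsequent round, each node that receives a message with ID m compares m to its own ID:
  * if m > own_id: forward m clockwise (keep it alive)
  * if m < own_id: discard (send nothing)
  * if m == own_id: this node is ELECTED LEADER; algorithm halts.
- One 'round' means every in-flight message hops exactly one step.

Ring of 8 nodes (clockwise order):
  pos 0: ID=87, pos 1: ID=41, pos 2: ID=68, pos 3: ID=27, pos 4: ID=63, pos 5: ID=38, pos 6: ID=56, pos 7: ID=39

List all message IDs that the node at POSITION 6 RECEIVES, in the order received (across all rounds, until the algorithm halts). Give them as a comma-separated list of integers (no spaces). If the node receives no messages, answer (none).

Answer: 38,63,68,87

Derivation:
Round 1: pos1(id41) recv 87: fwd; pos2(id68) recv 41: drop; pos3(id27) recv 68: fwd; pos4(id63) recv 27: drop; pos5(id38) recv 63: fwd; pos6(id56) recv 38: drop; pos7(id39) recv 56: fwd; pos0(id87) recv 39: drop
Round 2: pos2(id68) recv 87: fwd; pos4(id63) recv 68: fwd; pos6(id56) recv 63: fwd; pos0(id87) recv 56: drop
Round 3: pos3(id27) recv 87: fwd; pos5(id38) recv 68: fwd; pos7(id39) recv 63: fwd
Round 4: pos4(id63) recv 87: fwd; pos6(id56) recv 68: fwd; pos0(id87) recv 63: drop
Round 5: pos5(id38) recv 87: fwd; pos7(id39) recv 68: fwd
Round 6: pos6(id56) recv 87: fwd; pos0(id87) recv 68: drop
Round 7: pos7(id39) recv 87: fwd
Round 8: pos0(id87) recv 87: ELECTED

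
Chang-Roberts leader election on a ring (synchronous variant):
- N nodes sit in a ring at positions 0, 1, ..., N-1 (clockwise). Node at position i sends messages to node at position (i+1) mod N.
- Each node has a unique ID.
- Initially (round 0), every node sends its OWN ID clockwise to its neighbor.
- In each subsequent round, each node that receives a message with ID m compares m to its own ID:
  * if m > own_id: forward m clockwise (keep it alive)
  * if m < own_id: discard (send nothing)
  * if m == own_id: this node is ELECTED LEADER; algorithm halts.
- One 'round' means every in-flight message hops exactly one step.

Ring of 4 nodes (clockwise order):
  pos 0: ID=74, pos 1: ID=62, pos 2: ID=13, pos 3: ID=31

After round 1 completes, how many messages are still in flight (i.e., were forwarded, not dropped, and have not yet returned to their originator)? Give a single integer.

Answer: 2

Derivation:
Round 1: pos1(id62) recv 74: fwd; pos2(id13) recv 62: fwd; pos3(id31) recv 13: drop; pos0(id74) recv 31: drop
After round 1: 2 messages still in flight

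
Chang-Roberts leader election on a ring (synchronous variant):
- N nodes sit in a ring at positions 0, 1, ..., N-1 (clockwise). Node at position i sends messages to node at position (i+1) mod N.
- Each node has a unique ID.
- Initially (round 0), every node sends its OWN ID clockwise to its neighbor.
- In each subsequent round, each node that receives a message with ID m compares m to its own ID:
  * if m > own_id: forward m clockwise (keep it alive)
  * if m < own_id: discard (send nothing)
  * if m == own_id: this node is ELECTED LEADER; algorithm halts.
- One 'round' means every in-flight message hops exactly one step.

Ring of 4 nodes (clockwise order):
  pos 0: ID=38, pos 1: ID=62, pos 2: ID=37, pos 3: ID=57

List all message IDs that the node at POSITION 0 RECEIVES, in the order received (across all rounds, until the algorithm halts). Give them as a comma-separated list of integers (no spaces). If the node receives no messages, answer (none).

Answer: 57,62

Derivation:
Round 1: pos1(id62) recv 38: drop; pos2(id37) recv 62: fwd; pos3(id57) recv 37: drop; pos0(id38) recv 57: fwd
Round 2: pos3(id57) recv 62: fwd; pos1(id62) recv 57: drop
Round 3: pos0(id38) recv 62: fwd
Round 4: pos1(id62) recv 62: ELECTED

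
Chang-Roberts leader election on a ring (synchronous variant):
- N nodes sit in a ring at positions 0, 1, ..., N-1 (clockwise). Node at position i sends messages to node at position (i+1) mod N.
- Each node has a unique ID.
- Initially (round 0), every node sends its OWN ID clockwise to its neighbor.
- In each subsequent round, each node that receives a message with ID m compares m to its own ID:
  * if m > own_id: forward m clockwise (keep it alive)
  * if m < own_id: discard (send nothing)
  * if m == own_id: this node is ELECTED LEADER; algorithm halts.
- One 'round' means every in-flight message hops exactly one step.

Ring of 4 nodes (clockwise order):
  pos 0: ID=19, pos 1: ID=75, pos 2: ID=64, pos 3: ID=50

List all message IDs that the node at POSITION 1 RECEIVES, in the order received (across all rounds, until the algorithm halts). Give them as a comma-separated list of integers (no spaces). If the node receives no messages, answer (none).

Round 1: pos1(id75) recv 19: drop; pos2(id64) recv 75: fwd; pos3(id50) recv 64: fwd; pos0(id19) recv 50: fwd
Round 2: pos3(id50) recv 75: fwd; pos0(id19) recv 64: fwd; pos1(id75) recv 50: drop
Round 3: pos0(id19) recv 75: fwd; pos1(id75) recv 64: drop
Round 4: pos1(id75) recv 75: ELECTED

Answer: 19,50,64,75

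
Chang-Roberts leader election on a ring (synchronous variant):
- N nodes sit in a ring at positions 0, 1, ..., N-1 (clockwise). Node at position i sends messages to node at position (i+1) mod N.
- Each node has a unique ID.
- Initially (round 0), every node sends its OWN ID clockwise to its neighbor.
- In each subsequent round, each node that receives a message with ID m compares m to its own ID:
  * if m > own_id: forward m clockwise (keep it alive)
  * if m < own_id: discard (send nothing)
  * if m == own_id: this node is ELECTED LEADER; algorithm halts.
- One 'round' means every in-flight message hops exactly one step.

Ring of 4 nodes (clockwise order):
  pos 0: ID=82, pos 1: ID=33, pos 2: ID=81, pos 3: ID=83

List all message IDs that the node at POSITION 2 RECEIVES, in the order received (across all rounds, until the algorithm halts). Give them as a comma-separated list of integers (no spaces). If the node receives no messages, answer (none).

Answer: 33,82,83

Derivation:
Round 1: pos1(id33) recv 82: fwd; pos2(id81) recv 33: drop; pos3(id83) recv 81: drop; pos0(id82) recv 83: fwd
Round 2: pos2(id81) recv 82: fwd; pos1(id33) recv 83: fwd
Round 3: pos3(id83) recv 82: drop; pos2(id81) recv 83: fwd
Round 4: pos3(id83) recv 83: ELECTED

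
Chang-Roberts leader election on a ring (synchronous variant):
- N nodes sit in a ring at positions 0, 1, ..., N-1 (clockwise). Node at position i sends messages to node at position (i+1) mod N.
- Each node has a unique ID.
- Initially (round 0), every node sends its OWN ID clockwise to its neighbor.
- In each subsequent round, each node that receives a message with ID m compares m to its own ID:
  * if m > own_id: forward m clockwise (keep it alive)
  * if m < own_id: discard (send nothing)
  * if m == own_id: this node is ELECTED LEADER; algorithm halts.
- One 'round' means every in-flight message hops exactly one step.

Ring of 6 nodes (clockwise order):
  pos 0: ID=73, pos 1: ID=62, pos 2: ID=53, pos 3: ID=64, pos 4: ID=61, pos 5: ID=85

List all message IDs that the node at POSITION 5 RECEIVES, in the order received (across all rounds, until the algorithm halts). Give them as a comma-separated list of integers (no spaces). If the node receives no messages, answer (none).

Answer: 61,64,73,85

Derivation:
Round 1: pos1(id62) recv 73: fwd; pos2(id53) recv 62: fwd; pos3(id64) recv 53: drop; pos4(id61) recv 64: fwd; pos5(id85) recv 61: drop; pos0(id73) recv 85: fwd
Round 2: pos2(id53) recv 73: fwd; pos3(id64) recv 62: drop; pos5(id85) recv 64: drop; pos1(id62) recv 85: fwd
Round 3: pos3(id64) recv 73: fwd; pos2(id53) recv 85: fwd
Round 4: pos4(id61) recv 73: fwd; pos3(id64) recv 85: fwd
Round 5: pos5(id85) recv 73: drop; pos4(id61) recv 85: fwd
Round 6: pos5(id85) recv 85: ELECTED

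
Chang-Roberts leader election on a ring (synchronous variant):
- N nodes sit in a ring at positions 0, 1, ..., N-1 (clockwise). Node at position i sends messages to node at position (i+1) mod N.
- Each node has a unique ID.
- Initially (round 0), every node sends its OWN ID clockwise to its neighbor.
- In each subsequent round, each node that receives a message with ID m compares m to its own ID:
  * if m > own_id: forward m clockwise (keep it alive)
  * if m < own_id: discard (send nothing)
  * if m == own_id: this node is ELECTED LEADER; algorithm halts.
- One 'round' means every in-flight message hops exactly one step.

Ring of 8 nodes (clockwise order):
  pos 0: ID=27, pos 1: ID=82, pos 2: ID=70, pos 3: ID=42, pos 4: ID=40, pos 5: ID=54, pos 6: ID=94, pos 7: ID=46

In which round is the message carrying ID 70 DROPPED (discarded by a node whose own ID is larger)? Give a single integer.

Round 1: pos1(id82) recv 27: drop; pos2(id70) recv 82: fwd; pos3(id42) recv 70: fwd; pos4(id40) recv 42: fwd; pos5(id54) recv 40: drop; pos6(id94) recv 54: drop; pos7(id46) recv 94: fwd; pos0(id27) recv 46: fwd
Round 2: pos3(id42) recv 82: fwd; pos4(id40) recv 70: fwd; pos5(id54) recv 42: drop; pos0(id27) recv 94: fwd; pos1(id82) recv 46: drop
Round 3: pos4(id40) recv 82: fwd; pos5(id54) recv 70: fwd; pos1(id82) recv 94: fwd
Round 4: pos5(id54) recv 82: fwd; pos6(id94) recv 70: drop; pos2(id70) recv 94: fwd
Round 5: pos6(id94) recv 82: drop; pos3(id42) recv 94: fwd
Round 6: pos4(id40) recv 94: fwd
Round 7: pos5(id54) recv 94: fwd
Round 8: pos6(id94) recv 94: ELECTED
Message ID 70 originates at pos 2; dropped at pos 6 in round 4

Answer: 4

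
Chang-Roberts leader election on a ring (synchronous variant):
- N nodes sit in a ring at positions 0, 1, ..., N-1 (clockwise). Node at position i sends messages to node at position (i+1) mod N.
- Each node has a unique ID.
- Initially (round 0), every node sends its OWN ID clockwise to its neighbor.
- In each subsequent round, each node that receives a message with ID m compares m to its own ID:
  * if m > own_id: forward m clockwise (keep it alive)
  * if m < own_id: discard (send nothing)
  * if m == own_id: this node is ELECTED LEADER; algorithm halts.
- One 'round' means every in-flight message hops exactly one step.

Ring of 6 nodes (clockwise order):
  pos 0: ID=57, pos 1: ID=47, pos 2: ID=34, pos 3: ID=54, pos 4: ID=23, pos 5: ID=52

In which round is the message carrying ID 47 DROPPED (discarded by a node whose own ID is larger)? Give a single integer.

Answer: 2

Derivation:
Round 1: pos1(id47) recv 57: fwd; pos2(id34) recv 47: fwd; pos3(id54) recv 34: drop; pos4(id23) recv 54: fwd; pos5(id52) recv 23: drop; pos0(id57) recv 52: drop
Round 2: pos2(id34) recv 57: fwd; pos3(id54) recv 47: drop; pos5(id52) recv 54: fwd
Round 3: pos3(id54) recv 57: fwd; pos0(id57) recv 54: drop
Round 4: pos4(id23) recv 57: fwd
Round 5: pos5(id52) recv 57: fwd
Round 6: pos0(id57) recv 57: ELECTED
Message ID 47 originates at pos 1; dropped at pos 3 in round 2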